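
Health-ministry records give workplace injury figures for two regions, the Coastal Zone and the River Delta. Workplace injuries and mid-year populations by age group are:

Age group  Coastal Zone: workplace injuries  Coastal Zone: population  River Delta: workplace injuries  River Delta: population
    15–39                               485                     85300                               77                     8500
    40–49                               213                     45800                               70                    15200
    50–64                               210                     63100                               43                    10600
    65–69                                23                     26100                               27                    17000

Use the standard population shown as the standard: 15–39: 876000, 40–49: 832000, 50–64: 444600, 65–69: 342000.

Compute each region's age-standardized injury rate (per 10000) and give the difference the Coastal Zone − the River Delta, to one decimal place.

-14.0

Age-specific rates per 10000 for the Coastal Zone: 56.86, 46.51, 33.28, 8.81.
For the River Delta: 90.59, 46.05, 40.57, 15.88.
Standard total = 2494600; weights = 0.3512, 0.3335, 0.1782, 0.1371.
The Coastal Zone: 0.3512×56.86 + 0.3335×46.51 + 0.1782×33.28 + 0.1371×8.81 = 42.6166 per 10000.
The River Delta: 0.3512×90.59 + 0.3335×46.05 + 0.1782×40.57 + 0.1371×15.88 = 56.5776 per 10000.
Difference = 42.6166 − 56.5776 = -13.9610.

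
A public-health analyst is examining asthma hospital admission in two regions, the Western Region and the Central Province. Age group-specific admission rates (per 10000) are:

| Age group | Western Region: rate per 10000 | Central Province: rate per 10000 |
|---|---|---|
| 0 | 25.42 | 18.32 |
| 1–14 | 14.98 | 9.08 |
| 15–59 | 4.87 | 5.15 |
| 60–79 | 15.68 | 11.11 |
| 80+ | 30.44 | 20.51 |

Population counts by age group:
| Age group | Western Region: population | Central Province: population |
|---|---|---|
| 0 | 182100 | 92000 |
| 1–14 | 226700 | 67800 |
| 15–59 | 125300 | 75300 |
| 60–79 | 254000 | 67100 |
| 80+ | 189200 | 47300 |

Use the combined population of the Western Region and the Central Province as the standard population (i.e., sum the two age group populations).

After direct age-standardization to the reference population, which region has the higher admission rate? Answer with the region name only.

Western Region

Combined standard total = 1326800; weights = 0.2066, 0.2220, 0.1512, 0.2420, 0.1782.
The Western Region: 0.2066×25.42 + 0.2220×14.98 + 0.1512×4.87 + 0.2420×15.68 + 0.1782×30.44 = 18.5334 per 10000.
The Central Province: 0.2066×18.32 + 0.2220×9.08 + 0.1512×5.15 + 0.2420×11.11 + 0.1782×20.51 = 12.9233 per 10000.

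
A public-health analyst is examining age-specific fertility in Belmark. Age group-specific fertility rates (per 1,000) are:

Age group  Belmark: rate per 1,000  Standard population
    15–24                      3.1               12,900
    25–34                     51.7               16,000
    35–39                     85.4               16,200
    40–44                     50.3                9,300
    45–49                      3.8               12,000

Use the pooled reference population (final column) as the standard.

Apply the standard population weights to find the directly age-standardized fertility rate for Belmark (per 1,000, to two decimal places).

41.63

Standard total = 66,400; weights = 0.1943, 0.2410, 0.2440, 0.1401, 0.1807.
Standardized rate: 0.1943×3.1 + 0.2410×51.7 + 0.2440×85.4 + 0.1401×50.3 + 0.1807×3.8 = 41.6274 per 1,000.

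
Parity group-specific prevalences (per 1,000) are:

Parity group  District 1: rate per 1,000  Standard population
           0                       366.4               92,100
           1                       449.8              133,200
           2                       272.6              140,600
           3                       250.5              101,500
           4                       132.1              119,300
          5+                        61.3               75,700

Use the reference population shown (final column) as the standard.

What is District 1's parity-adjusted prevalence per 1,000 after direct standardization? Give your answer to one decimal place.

268.4

Standard total = 662,400; weights = 0.1390, 0.2011, 0.2123, 0.1532, 0.1801, 0.1143.
Standardized rate: 0.1390×366.4 + 0.2011×449.8 + 0.2123×272.6 + 0.1532×250.5 + 0.1801×132.1 + 0.1143×61.3 = 268.4361 per 1,000.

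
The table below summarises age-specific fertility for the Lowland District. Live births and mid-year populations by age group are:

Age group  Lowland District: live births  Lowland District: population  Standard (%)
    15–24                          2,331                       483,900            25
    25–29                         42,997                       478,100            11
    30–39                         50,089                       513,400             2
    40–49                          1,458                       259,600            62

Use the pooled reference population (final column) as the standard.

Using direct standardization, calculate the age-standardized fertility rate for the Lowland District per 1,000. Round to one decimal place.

16.5

Age-specific rates per 1,000 for the Lowland District: 4.817, 89.933, 97.563, 5.616.
Standard weights: 0.25, 0.11, 0.02, 0.62.
Standardized rate: 0.2500×4.817 + 0.1100×89.933 + 0.0200×97.563 + 0.6200×5.616 = 16.5303 per 1,000.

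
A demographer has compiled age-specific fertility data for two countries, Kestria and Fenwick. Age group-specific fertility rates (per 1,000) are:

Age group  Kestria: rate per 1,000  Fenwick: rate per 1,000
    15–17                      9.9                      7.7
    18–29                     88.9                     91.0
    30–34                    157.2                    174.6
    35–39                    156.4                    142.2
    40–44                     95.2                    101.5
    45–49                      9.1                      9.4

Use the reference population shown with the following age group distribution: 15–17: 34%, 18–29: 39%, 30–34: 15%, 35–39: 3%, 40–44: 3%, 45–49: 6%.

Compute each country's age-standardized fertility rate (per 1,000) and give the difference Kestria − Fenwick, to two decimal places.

Standard weights: 0.34, 0.39, 0.15, 0.03, 0.03, 0.06.
Kestria: 0.3400×9.9 + 0.3900×88.9 + 0.1500×157.2 + 0.0300×156.4 + 0.0300×95.2 + 0.0600×9.1 = 69.7110 per 1,000.
Fenwick: 0.3400×7.7 + 0.3900×91.0 + 0.1500×174.6 + 0.0300×142.2 + 0.0300×101.5 + 0.0600×9.4 = 72.1730 per 1,000.
Difference = 69.7110 − 72.1730 = -2.4620.

-2.46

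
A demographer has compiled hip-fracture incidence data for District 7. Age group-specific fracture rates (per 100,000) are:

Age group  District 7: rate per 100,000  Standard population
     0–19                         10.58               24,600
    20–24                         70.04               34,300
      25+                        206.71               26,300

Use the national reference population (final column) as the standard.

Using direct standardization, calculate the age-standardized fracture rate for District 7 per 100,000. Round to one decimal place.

Standard total = 85,200; weights = 0.2887, 0.4026, 0.3087.
Standardized rate: 0.2887×10.58 + 0.4026×70.04 + 0.3087×206.71 = 95.0600 per 100,000.

95.1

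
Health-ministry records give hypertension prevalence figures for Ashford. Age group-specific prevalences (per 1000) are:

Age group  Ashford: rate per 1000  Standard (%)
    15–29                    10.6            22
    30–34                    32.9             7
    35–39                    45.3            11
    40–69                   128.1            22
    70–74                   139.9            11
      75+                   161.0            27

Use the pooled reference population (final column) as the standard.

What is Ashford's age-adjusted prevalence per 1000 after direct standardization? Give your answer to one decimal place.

Standard weights: 0.22, 0.07, 0.11, 0.22, 0.11, 0.27.
Standardized rate: 0.2200×10.6 + 0.0700×32.9 + 0.1100×45.3 + 0.2200×128.1 + 0.1100×139.9 + 0.2700×161.0 = 96.6590 per 1000.

96.7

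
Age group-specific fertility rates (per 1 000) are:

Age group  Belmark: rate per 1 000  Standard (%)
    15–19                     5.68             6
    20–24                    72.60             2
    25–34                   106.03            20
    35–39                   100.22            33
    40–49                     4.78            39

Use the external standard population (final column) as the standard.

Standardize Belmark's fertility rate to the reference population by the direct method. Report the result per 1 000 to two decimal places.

57.94

Standard weights: 0.06, 0.02, 0.20, 0.33, 0.39.
Standardized rate: 0.0600×5.68 + 0.0200×72.60 + 0.2000×106.03 + 0.3300×100.22 + 0.3900×4.78 = 57.9356 per 1 000.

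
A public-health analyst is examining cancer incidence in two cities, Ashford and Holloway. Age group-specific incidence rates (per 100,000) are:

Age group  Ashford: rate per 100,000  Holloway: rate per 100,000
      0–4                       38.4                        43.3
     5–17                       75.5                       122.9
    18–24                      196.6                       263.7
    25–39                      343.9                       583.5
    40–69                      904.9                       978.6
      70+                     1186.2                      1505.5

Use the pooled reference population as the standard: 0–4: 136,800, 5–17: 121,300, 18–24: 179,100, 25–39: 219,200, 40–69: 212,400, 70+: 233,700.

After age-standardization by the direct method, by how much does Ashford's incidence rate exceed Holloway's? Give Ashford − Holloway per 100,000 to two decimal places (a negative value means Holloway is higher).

Standard total = 1,102,500; weights = 0.1241, 0.1100, 0.1624, 0.1988, 0.1927, 0.2120.
Ashford: 0.1241×38.4 + 0.1100×75.5 + 0.1624×196.6 + 0.1988×343.9 + 0.1927×904.9 + 0.2120×1186.2 = 539.1573 per 100,000.
Holloway: 0.1241×43.3 + 0.1100×122.9 + 0.1624×263.7 + 0.1988×583.5 + 0.1927×978.6 + 0.2120×1505.5 = 685.3996 per 100,000.
Difference = 539.1573 − 685.3996 = -146.2423.

-146.24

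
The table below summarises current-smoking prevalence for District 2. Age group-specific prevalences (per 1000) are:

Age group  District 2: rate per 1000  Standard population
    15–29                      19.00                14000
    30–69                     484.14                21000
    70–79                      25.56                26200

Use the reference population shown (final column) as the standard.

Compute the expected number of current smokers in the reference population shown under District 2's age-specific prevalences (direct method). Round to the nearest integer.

11103

Expected current smokers = Σ (standard pop × age-specific rate ÷ 1000)
= 14000×19.00/1000 + 21000×484.14/1000 + 26200×25.56/1000
= 266.00 + 10166.94 + 669.67 = 11102.61.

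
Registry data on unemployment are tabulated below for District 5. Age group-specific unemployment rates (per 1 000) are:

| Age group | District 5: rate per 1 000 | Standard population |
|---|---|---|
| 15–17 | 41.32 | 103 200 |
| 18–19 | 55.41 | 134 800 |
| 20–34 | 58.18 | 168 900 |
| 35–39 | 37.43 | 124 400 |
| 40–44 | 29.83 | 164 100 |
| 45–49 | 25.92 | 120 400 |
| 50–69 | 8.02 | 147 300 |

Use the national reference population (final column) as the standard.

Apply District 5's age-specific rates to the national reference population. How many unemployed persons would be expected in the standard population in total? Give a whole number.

35414

Expected unemployed persons = Σ (standard pop × age-specific rate ÷ 1 000)
= 103 200×41.32/1 000 + 134 800×55.41/1 000 + 168 900×58.18/1 000 + 124 400×37.43/1 000 + 164 100×29.83/1 000 + 120 400×25.92/1 000 + 147 300×8.02/1 000
= 4264.22 + 7469.27 + 9826.60 + 4656.29 + 4895.10 + 3120.77 + 1181.35 = 35413.60.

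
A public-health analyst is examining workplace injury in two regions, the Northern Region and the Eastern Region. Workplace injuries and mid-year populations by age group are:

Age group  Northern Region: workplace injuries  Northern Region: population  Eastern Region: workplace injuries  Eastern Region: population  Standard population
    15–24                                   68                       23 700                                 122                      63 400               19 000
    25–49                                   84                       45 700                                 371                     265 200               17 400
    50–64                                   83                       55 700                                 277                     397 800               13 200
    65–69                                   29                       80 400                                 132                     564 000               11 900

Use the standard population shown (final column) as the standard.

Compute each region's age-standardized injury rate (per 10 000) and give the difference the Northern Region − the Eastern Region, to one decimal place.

Age-specific rates per 10 000 for the Northern Region: 28.69, 18.38, 14.90, 3.61.
For the Eastern Region: 19.24, 13.99, 6.96, 2.34.
Standard total = 61 500; weights = 0.3089, 0.2829, 0.2146, 0.1935.
The Northern Region: 0.3089×28.69 + 0.2829×18.38 + 0.2146×14.90 + 0.1935×3.61 = 17.9608 per 10 000.
The Eastern Region: 0.3089×19.24 + 0.2829×13.99 + 0.2146×6.96 + 0.1935×2.34 = 11.8504 per 10 000.
Difference = 17.9608 − 11.8504 = 6.1105.

6.1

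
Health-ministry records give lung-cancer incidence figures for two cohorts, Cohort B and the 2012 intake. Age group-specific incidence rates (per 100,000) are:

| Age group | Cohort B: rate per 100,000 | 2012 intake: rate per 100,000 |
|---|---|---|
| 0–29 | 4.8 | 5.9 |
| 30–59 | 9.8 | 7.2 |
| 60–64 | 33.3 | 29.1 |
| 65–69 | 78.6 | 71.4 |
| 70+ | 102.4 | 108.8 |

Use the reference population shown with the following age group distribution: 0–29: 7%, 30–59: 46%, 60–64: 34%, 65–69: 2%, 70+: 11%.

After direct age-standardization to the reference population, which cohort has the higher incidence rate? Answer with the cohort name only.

Standard weights: 0.07, 0.46, 0.34, 0.02, 0.11.
Cohort B: 0.0700×4.8 + 0.4600×9.8 + 0.3400×33.3 + 0.0200×78.6 + 0.1100×102.4 = 29.0020 per 100,000.
The 2012 intake: 0.0700×5.9 + 0.4600×7.2 + 0.3400×29.1 + 0.0200×71.4 + 0.1100×108.8 = 27.0150 per 100,000.

Cohort B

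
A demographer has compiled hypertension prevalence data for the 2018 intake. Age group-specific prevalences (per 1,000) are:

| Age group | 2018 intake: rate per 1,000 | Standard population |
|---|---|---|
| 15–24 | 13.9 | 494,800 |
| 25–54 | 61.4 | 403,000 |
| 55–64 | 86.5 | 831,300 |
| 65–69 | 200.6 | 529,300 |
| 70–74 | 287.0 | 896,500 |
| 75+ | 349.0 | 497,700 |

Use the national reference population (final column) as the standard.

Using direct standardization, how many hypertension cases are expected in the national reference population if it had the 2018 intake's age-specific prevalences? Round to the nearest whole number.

640700

Expected hypertension cases = Σ (standard pop × age-specific rate ÷ 1,000)
= 494,800×13.9/1,000 + 403,000×61.4/1,000 + 831,300×86.5/1,000 + 529,300×200.6/1,000 + 896,500×287.0/1,000 + 497,700×349.0/1,000
= 6877.72 + 24744.20 + 71907.45 + 106177.58 + 257295.50 + 173697.30 = 640699.75.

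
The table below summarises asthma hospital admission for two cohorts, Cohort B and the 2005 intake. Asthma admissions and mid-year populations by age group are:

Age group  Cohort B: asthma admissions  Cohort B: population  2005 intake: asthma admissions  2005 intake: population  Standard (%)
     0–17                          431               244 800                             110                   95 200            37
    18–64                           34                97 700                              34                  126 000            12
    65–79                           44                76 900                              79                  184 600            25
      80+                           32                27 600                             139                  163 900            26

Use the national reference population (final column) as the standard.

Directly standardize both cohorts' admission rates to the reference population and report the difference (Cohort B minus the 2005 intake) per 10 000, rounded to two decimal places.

3.50

Age-specific rates per 10 000 for Cohort B: 17.61, 3.48, 5.72, 11.59.
For the 2005 intake: 11.55, 2.70, 4.28, 8.48.
Standard weights: 0.37, 0.12, 0.25, 0.26.
Cohort B: 0.3700×17.61 + 0.1200×3.48 + 0.2500×5.72 + 0.2600×11.59 = 11.3768 per 10 000.
The 2005 intake: 0.3700×11.55 + 0.1200×2.70 + 0.2500×4.28 + 0.2600×8.48 = 7.8739 per 10 000.
Difference = 11.3768 − 7.8739 = 3.5029.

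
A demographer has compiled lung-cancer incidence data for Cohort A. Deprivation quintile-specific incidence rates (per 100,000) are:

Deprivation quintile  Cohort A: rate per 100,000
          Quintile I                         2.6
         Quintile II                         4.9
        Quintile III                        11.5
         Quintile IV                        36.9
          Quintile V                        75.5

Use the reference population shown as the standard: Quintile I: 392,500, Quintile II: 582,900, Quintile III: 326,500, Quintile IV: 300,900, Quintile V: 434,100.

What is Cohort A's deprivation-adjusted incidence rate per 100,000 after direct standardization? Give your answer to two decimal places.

25.29

Standard total = 2,036,900; weights = 0.1927, 0.2862, 0.1603, 0.1477, 0.2131.
Standardized rate: 0.1927×2.6 + 0.2862×4.9 + 0.1603×11.5 + 0.1477×36.9 + 0.2131×75.5 = 25.2880 per 100,000.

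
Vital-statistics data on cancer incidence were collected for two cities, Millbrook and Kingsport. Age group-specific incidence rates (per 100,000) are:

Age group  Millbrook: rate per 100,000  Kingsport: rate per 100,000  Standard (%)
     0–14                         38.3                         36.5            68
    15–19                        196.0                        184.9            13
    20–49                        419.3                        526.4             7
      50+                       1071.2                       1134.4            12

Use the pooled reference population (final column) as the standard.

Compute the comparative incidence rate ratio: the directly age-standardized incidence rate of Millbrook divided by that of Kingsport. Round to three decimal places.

Standard weights: 0.68, 0.13, 0.07, 0.12.
Millbrook: 0.6800×38.3 + 0.1300×196.0 + 0.0700×419.3 + 0.1200×1071.2 = 209.4190 per 100,000.
Kingsport: 0.6800×36.5 + 0.1300×184.9 + 0.0700×526.4 + 0.1200×1134.4 = 221.8330 per 100,000.
Ratio = 209.4190 ÷ 221.8330 = 0.94404.

0.944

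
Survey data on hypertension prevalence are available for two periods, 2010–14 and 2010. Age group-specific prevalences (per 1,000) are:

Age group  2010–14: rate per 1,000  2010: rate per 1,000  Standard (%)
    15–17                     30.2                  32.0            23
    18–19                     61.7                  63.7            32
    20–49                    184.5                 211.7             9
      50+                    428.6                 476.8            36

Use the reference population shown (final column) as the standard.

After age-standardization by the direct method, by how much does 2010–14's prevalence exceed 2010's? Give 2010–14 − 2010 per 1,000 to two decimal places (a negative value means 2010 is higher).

Standard weights: 0.23, 0.32, 0.09, 0.36.
2010–14: 0.2300×30.2 + 0.3200×61.7 + 0.0900×184.5 + 0.3600×428.6 = 197.5910 per 1,000.
2010: 0.2300×32.0 + 0.3200×63.7 + 0.0900×211.7 + 0.3600×476.8 = 218.4450 per 1,000.
Difference = 197.5910 − 218.4450 = -20.8540.

-20.85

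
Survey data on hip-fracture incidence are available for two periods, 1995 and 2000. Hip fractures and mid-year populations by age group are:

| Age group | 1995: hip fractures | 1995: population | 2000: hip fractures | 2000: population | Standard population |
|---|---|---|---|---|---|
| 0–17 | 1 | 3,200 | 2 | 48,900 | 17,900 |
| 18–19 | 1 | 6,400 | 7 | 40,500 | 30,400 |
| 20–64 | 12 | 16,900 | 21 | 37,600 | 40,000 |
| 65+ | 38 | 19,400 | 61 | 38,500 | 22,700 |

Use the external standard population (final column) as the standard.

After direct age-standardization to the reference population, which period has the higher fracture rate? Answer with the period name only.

Age-specific rates per 100,000 for 1995: 31.25, 15.62, 71.01, 195.88.
For 2000: 4.09, 17.28, 55.85, 158.44.
Standard total = 111,000; weights = 0.1613, 0.2739, 0.3604, 0.2045.
1995: 0.1613×31.25 + 0.2739×15.62 + 0.3604×71.01 + 0.2045×195.88 = 74.9640 per 100,000.
2000: 0.1613×4.09 + 0.2739×17.28 + 0.3604×55.85 + 0.2045×158.44 = 57.9217 per 100,000.

1995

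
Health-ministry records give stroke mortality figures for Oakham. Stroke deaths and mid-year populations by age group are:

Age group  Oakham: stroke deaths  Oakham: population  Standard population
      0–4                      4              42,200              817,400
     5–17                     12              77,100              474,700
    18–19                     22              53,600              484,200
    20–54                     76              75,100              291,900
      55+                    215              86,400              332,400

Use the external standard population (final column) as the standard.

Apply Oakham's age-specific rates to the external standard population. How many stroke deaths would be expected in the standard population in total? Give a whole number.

Age-specific rates per 100,000 for Oakham: 9.48, 15.56, 41.04, 101.20, 248.84.
Expected stroke deaths = Σ (standard pop × age-specific rate ÷ 100,000)
= 817,400×9.48/100,000 + 474,700×15.56/100,000 + 484,200×41.04/100,000 + 291,900×101.20/100,000 + 332,400×248.84/100,000
= 77.48 + 73.88 + 198.74 + 295.40 + 827.15 = 1472.65.

1473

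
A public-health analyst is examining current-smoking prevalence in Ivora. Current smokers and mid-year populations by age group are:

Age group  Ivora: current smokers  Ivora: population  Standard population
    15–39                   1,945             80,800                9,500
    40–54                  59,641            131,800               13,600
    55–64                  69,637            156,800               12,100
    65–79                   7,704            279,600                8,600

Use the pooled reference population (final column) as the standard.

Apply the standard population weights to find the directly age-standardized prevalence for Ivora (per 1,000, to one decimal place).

Age-specific rates per 1,000 for Ivora: 24.072, 452.511, 444.114, 27.554.
Standard total = 43,800; weights = 0.2169, 0.3105, 0.2763, 0.1963.
Standardized rate: 0.2169×24.072 + 0.3105×452.511 + 0.2763×444.114 + 0.1963×27.554 = 273.8258 per 1,000.

273.8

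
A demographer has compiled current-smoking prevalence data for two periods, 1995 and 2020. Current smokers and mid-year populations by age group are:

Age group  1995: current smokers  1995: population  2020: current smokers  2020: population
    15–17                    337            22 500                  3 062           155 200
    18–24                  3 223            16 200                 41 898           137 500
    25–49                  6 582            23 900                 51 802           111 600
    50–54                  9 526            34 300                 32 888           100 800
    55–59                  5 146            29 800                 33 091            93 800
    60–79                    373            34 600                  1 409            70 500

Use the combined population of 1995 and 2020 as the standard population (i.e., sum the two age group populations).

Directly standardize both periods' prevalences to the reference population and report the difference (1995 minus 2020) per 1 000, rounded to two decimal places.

-87.23

Age-specific rates per 1 000 for 1995: 14.978, 198.951, 275.397, 277.726, 172.685, 10.780.
For 2020: 19.729, 304.713, 464.176, 326.270, 352.783, 19.986.
Combined standard total = 830 700; weights = 0.2139, 0.1850, 0.1631, 0.1626, 0.1488, 0.1265.
1995: 0.2139×14.978 + 0.1850×198.951 + 0.1631×275.397 + 0.1626×277.726 + 0.1488×172.685 + 0.1265×10.780 = 157.1617 per 1 000.
2020: 0.2139×19.729 + 0.1850×304.713 + 0.1631×464.176 + 0.1626×326.270 + 0.1488×352.783 + 0.1265×19.986 = 244.3957 per 1 000.
Difference = 157.1617 − 244.3957 = -87.2340.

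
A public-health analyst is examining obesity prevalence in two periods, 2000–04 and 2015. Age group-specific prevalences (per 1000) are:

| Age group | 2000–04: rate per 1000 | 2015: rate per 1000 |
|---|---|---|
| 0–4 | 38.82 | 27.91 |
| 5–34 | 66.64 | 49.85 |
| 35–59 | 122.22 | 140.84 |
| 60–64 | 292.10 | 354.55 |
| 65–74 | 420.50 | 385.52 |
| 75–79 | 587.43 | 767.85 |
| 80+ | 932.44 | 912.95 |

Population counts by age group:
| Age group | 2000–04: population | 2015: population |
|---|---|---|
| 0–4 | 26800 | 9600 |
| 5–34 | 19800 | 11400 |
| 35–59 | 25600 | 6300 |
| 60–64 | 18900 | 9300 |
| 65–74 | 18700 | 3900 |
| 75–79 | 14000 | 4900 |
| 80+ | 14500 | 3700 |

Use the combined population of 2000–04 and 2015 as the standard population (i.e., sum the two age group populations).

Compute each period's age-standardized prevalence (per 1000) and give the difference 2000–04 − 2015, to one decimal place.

Combined standard total = 187400; weights = 0.1942, 0.1665, 0.1702, 0.1505, 0.1206, 0.1009, 0.0971.
2000–04: 0.1942×38.82 + 0.1665×66.64 + 0.1702×122.22 + 0.1505×292.10 + 0.1206×420.50 + 0.1009×587.43 + 0.0971×932.44 = 283.9082 per 1000.
2015: 0.1942×27.91 + 0.1665×49.85 + 0.1702×140.84 + 0.1505×354.55 + 0.1206×385.52 + 0.1009×767.85 + 0.0971×912.95 = 303.6454 per 1000.
Difference = 283.9082 − 303.6454 = -19.7373.

-19.7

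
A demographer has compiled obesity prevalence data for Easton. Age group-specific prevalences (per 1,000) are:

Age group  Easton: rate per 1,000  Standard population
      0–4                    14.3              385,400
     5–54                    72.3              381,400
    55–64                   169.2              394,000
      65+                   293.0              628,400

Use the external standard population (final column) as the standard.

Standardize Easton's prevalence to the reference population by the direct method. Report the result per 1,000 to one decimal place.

Standard total = 1,789,200; weights = 0.2154, 0.2132, 0.2202, 0.3512.
Standardized rate: 0.2154×14.3 + 0.2132×72.3 + 0.2202×169.2 + 0.3512×293.0 = 158.6589 per 1,000.

158.7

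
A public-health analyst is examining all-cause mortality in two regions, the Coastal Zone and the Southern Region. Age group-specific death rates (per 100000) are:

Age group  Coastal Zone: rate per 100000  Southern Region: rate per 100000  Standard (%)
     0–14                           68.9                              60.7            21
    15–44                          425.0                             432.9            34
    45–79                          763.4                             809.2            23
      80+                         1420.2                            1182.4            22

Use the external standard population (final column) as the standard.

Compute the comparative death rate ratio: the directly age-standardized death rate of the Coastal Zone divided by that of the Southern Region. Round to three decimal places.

1.067

Standard weights: 0.21, 0.34, 0.23, 0.22.
The Coastal Zone: 0.2100×68.9 + 0.3400×425.0 + 0.2300×763.4 + 0.2200×1420.2 = 646.9950 per 100000.
The Southern Region: 0.2100×60.7 + 0.3400×432.9 + 0.2300×809.2 + 0.2200×1182.4 = 606.1770 per 100000.
Ratio = 646.9950 ÷ 606.1770 = 1.06734.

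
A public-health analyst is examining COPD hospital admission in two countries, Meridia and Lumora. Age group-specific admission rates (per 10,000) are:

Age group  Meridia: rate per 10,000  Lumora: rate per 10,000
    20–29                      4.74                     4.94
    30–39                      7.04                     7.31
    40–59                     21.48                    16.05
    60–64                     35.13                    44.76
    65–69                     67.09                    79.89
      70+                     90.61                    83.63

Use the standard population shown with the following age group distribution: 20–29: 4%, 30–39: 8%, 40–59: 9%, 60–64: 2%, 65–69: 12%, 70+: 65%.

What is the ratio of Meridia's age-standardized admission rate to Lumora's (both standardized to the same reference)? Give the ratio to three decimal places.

1.049

Standard weights: 0.04, 0.08, 0.09, 0.02, 0.12, 0.65.
Meridia: 0.0400×4.74 + 0.0800×7.04 + 0.0900×21.48 + 0.0200×35.13 + 0.1200×67.09 + 0.6500×90.61 = 70.3359 per 10,000.
Lumora: 0.0400×4.94 + 0.0800×7.31 + 0.0900×16.05 + 0.0200×44.76 + 0.1200×79.89 + 0.6500×83.63 = 67.0684 per 10,000.
Ratio = 70.3359 ÷ 67.0684 = 1.04872.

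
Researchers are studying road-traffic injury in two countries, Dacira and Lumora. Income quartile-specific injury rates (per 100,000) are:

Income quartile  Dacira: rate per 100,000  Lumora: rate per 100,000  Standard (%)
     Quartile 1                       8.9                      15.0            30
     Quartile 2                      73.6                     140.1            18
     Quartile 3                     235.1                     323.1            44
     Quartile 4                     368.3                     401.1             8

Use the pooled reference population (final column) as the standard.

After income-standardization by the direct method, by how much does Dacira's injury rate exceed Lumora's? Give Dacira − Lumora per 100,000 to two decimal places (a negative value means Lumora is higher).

-55.14

Standard weights: 0.30, 0.18, 0.44, 0.08.
Dacira: 0.3000×8.9 + 0.1800×73.6 + 0.4400×235.1 + 0.0800×368.3 = 148.8260 per 100,000.
Lumora: 0.3000×15.0 + 0.1800×140.1 + 0.4400×323.1 + 0.0800×401.1 = 203.9700 per 100,000.
Difference = 148.8260 − 203.9700 = -55.1440.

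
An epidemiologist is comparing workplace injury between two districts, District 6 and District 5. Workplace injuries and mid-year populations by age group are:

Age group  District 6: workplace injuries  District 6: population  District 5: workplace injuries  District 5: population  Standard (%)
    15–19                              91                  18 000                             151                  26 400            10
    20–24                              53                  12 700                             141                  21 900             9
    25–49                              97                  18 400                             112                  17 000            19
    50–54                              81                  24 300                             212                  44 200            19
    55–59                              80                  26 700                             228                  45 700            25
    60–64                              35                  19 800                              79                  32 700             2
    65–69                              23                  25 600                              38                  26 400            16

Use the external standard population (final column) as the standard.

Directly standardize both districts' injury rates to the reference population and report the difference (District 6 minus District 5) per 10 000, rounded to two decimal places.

Age-specific rates per 10 000 for District 6: 50.56, 41.73, 52.72, 33.33, 29.96, 17.68, 8.98.
For District 5: 57.20, 64.38, 65.88, 47.96, 49.89, 24.16, 14.39.
Standard weights: 0.10, 0.09, 0.19, 0.19, 0.25, 0.02, 0.16.
District 6: 0.1000×50.56 + 0.0900×41.73 + 0.1900×52.72 + 0.1900×33.33 + 0.2500×29.96 + 0.0200×17.68 + 0.1600×8.98 = 34.4428 per 10 000.
District 5: 0.1000×57.20 + 0.0900×64.38 + 0.1900×65.88 + 0.1900×47.96 + 0.2500×49.89 + 0.0200×24.16 + 0.1600×14.39 = 48.4038 per 10 000.
Difference = 34.4428 − 48.4038 = -13.9611.

-13.96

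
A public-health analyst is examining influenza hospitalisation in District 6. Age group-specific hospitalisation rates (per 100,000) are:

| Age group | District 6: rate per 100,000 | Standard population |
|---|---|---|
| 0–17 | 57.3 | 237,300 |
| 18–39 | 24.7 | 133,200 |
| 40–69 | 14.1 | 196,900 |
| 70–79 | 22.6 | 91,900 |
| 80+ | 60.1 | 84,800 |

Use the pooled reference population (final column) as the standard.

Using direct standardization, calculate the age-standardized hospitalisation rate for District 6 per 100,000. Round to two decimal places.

Standard total = 744,100; weights = 0.3189, 0.1790, 0.2646, 0.1235, 0.1140.
Standardized rate: 0.3189×57.3 + 0.1790×24.7 + 0.2646×14.1 + 0.1235×22.6 + 0.1140×60.1 = 36.0664 per 100,000.

36.07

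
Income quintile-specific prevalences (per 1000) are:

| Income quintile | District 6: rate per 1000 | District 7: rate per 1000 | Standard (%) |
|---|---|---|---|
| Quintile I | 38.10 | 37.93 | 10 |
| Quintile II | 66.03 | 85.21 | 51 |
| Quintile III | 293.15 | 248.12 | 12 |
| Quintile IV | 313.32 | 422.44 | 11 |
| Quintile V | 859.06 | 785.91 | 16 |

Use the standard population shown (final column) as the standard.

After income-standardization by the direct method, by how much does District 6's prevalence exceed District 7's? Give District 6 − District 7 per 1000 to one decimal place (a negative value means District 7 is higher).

-4.7

Standard weights: 0.10, 0.51, 0.12, 0.11, 0.16.
District 6: 0.1000×38.10 + 0.5100×66.03 + 0.1200×293.15 + 0.1100×313.32 + 0.1600×859.06 = 244.5781 per 1000.
District 7: 0.1000×37.93 + 0.5100×85.21 + 0.1200×248.12 + 0.1100×422.44 + 0.1600×785.91 = 249.2385 per 1000.
Difference = 244.5781 − 249.2385 = -4.6604.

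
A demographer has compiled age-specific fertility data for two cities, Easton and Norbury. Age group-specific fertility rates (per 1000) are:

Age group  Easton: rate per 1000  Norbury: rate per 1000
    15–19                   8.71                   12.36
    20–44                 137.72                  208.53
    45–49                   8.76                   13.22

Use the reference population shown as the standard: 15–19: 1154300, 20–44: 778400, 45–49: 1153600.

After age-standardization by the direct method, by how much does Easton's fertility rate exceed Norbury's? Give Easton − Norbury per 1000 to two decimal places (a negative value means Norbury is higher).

Standard total = 3086300; weights = 0.3740, 0.2522, 0.3738.
Easton: 0.3740×8.71 + 0.2522×137.72 + 0.3738×8.76 = 41.2665 per 1000.
Norbury: 0.3740×12.36 + 0.2522×208.53 + 0.3738×13.22 = 62.1578 per 1000.
Difference = 41.2665 − 62.1578 = -20.8913.

-20.89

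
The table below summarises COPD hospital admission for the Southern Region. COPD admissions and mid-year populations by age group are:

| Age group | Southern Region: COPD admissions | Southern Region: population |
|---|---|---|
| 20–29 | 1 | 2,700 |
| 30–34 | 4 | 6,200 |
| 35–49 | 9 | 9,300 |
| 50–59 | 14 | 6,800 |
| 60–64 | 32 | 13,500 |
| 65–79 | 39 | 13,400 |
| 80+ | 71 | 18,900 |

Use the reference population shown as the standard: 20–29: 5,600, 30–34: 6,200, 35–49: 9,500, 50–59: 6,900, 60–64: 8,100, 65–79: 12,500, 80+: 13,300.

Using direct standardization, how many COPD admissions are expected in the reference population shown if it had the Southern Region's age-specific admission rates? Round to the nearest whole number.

135

Age-specific rates per 10,000 for the Southern Region: 3.70, 6.45, 9.68, 20.59, 23.70, 29.10, 37.57.
Expected COPD admissions = Σ (standard pop × age-specific rate ÷ 10,000)
= 5,600×3.70/10,000 + 6,200×6.45/10,000 + 9,500×9.68/10,000 + 6,900×20.59/10,000 + 8,100×23.70/10,000 + 12,500×29.10/10,000 + 13,300×37.57/10,000
= 2.07 + 4.00 + 9.19 + 14.21 + 19.20 + 36.38 + 49.96 = 135.02.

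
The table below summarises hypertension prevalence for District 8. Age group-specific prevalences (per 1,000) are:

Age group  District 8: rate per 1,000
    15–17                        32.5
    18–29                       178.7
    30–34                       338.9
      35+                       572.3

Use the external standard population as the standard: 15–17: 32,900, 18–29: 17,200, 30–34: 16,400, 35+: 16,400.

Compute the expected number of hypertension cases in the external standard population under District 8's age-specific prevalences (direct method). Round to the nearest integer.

Expected hypertension cases = Σ (standard pop × age-specific rate ÷ 1,000)
= 32,900×32.5/1,000 + 17,200×178.7/1,000 + 16,400×338.9/1,000 + 16,400×572.3/1,000
= 1069.25 + 3073.64 + 5557.96 + 9385.72 = 19086.57.

19087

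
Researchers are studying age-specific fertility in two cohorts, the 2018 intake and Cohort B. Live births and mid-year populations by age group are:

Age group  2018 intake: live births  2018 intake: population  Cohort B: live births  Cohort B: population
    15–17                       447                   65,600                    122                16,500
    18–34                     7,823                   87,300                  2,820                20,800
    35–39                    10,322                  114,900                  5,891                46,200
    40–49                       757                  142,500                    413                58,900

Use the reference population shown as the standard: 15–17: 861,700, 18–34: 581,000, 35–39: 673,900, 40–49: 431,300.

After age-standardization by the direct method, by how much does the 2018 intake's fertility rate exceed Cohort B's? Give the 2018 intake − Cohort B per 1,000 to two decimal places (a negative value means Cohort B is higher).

-20.93

Age-specific rates per 1,000 for the 2018 intake: 6.814, 89.611, 89.835, 5.312.
For Cohort B: 7.394, 135.577, 127.511, 7.012.
Standard total = 2,547,900; weights = 0.3382, 0.2280, 0.2645, 0.1693.
The 2018 intake: 0.3382×6.814 + 0.2280×89.611 + 0.2645×89.835 + 0.1693×5.312 = 47.3983 per 1,000.
Cohort B: 0.3382×7.394 + 0.2280×135.577 + 0.2645×127.511 + 0.1693×7.012 = 68.3289 per 1,000.
Difference = 47.3983 − 68.3289 = -20.9306.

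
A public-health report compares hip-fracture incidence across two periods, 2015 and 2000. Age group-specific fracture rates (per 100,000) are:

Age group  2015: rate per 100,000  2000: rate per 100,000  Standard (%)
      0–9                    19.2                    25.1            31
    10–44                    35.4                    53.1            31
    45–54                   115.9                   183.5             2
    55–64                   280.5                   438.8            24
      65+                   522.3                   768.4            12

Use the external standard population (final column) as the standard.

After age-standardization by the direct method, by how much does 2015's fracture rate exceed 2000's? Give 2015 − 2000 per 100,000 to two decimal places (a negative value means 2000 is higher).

-76.19

Standard weights: 0.31, 0.31, 0.02, 0.24, 0.12.
2015: 0.3100×19.2 + 0.3100×35.4 + 0.0200×115.9 + 0.2400×280.5 + 0.1200×522.3 = 149.2400 per 100,000.
2000: 0.3100×25.1 + 0.3100×53.1 + 0.0200×183.5 + 0.2400×438.8 + 0.1200×768.4 = 225.4320 per 100,000.
Difference = 149.2400 − 225.4320 = -76.1920.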